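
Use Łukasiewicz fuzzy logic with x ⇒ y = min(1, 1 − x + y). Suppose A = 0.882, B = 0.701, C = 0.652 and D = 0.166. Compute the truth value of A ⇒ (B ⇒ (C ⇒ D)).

C ⇒ D = min(1, 1 − 0.652 + 0.166) = min(1, 0.514) = 0.514
B ⇒ (C ⇒ D) = min(1, 1 − 0.701 + 0.514) = min(1, 0.813) = 0.813
A ⇒ (B ⇒ (C ⇒ D)) = min(1, 1 − 0.882 + 0.813) = min(1, 0.931) = 0.931

0.931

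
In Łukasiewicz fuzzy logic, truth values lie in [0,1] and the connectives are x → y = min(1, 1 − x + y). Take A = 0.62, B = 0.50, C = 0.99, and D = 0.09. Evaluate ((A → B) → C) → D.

0.09

A → B = min(1, 1 − 0.62 + 0.50) = min(1, 0.88) = 0.88
(A → B) → C = min(1, 1 − 0.88 + 0.99) = min(1, 1.11) = 1.00
((A → B) → C) → D = min(1, 1 − 1.00 + 0.09) = min(1, 0.09) = 0.09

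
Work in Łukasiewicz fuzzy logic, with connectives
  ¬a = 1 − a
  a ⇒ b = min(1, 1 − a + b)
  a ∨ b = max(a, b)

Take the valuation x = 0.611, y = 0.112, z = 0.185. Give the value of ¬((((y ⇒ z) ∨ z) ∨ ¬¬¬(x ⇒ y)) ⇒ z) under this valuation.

y ⇒ z = min(1, 1 − 0.112 + 0.185) = min(1, 1.073) = 1.000
(y ⇒ z) ∨ z = max(1.000, 0.185) = 1.000
x ⇒ y = min(1, 1 − 0.611 + 0.112) = min(1, 0.501) = 0.501
¬(x ⇒ y) = 1 − 0.501 = 0.499
¬¬(x ⇒ y) = 1 − 0.499 = 0.501
¬¬¬(x ⇒ y) = 1 − 0.501 = 0.499
((y ⇒ z) ∨ z) ∨ ¬¬¬(x ⇒ y) = max(1.000, 0.499) = 1.000
(((y ⇒ z) ∨ z) ∨ ¬¬¬(x ⇒ y)) ⇒ z = min(1, 1 − 1.000 + 0.185) = min(1, 0.185) = 0.185
¬((((y ⇒ z) ∨ z) ∨ ¬¬¬(x ⇒ y)) ⇒ z) = 1 − 0.185 = 0.815

0.815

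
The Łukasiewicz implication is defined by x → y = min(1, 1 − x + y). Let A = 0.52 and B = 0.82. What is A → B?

1.00

A → B = min(1, 1 − 0.52 + 0.82) = min(1, 1.30) = 1.00
For comparison, the Gödel implication (1 if x ≤ y else y) would give 1.00.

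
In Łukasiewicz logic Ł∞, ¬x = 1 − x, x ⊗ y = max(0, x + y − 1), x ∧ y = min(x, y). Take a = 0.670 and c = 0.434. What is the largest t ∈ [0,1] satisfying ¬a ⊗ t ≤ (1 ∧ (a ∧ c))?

1.000

¬a = 1 − 0.670 = 0.330
So the left factor is ¬a = 0.330.
a ∧ c = min(0.670, 0.434) = 0.434
1 ∧ (a ∧ c) = min(1.000, 0.434) = 0.434
So the right-hand bound is 1 ∧ (a ∧ c) = 0.434.
The residuum of the Łukasiewicz t-norm gives the supremum: min(1, 1 − 0.330 + 0.434).
1 − 0.330 + 0.434 = 1.104, so t = min(1, 1.104) = 1.000.
Check: 0.330 ⊗ 1.000 = max(0, 0.330) = 0.330 ≤ 0.434.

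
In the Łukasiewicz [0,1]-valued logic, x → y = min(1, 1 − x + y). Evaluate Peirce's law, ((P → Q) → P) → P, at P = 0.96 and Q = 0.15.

0.96

P → Q = min(1, 1 − 0.96 + 0.15) = min(1, 0.19) = 0.19
(P → Q) → P = min(1, 1 − 0.19 + 0.96) = min(1, 1.77) = 1.00
((P → Q) → P) → P = min(1, 1 − 1.00 + 0.96) = min(1, 0.96) = 0.96
(The value 0.96 < 1 shows this instance is not satisfied; not a Ł∞-tautology in general.)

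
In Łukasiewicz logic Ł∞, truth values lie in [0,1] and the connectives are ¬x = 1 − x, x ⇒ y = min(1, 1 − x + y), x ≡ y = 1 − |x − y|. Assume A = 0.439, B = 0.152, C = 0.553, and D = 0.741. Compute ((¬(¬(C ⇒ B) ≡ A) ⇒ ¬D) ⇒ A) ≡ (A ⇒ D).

0.439

C ⇒ B = min(1, 1 − 0.553 + 0.152) = min(1, 0.599) = 0.599
¬(C ⇒ B) = 1 − 0.599 = 0.401
¬(C ⇒ B) ≡ A = 1 − |0.401 − 0.439| = 1 − 0.038 = 0.962
¬(¬(C ⇒ B) ≡ A) = 1 − 0.962 = 0.038
¬D = 1 − 0.741 = 0.259
¬(¬(C ⇒ B) ≡ A) ⇒ ¬D = min(1, 1 − 0.038 + 0.259) = min(1, 1.221) = 1.000
(¬(¬(C ⇒ B) ≡ A) ⇒ ¬D) ⇒ A = min(1, 1 − 1.000 + 0.439) = min(1, 0.439) = 0.439
A ⇒ D = min(1, 1 − 0.439 + 0.741) = min(1, 1.302) = 1.000
((¬(¬(C ⇒ B) ≡ A) ⇒ ¬D) ⇒ A) ≡ (A ⇒ D) = 1 − |0.439 − 1.000| = 1 − 0.561 = 0.439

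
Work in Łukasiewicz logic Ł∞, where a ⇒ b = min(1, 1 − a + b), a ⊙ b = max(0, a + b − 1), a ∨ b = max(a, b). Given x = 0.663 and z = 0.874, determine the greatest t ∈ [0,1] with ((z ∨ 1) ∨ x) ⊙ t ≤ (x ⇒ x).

z ∨ 1 = max(0.874, 1.000) = 1.000
(z ∨ 1) ∨ x = max(1.000, 0.663) = 1.000
So the left factor is (z ∨ 1) ∨ x = 1.000.
x ⇒ x = min(1, 1 − 0.663 + 0.663) = min(1, 1.000) = 1.000
So the right-hand bound is x ⇒ x = 1.000.
The residuum of the Łukasiewicz t-norm gives the supremum: min(1, 1 − 1.000 + 1.000).
1 − 1.000 + 1.000 = 1.000, so t = min(1, 1.000) = 1.000.
Check: 1.000 ⊙ 1.000 = max(0, 1.000) = 1.000 ≤ 1.000.

1.000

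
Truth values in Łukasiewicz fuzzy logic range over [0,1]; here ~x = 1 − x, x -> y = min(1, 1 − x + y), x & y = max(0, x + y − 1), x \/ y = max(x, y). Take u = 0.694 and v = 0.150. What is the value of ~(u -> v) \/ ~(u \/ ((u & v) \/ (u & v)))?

0.544

u -> v = min(1, 1 − 0.694 + 0.150) = min(1, 0.456) = 0.456
~(u -> v) = 1 − 0.456 = 0.544
u & v = max(0, 0.694 + 0.150 − 1) = max(0, -0.156) = 0.000
(u & v) \/ (u & v) = max(0.000, 0.000) = 0.000
u \/ ((u & v) \/ (u & v)) = max(0.694, 0.000) = 0.694
~(u \/ ((u & v) \/ (u & v))) = 1 − 0.694 = 0.306
~(u -> v) \/ ~(u \/ ((u & v) \/ (u & v))) = max(0.544, 0.306) = 0.544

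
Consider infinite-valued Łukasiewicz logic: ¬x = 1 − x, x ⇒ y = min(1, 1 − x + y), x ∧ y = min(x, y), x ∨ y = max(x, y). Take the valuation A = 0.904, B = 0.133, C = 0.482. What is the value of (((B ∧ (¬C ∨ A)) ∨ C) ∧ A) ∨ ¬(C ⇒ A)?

0.482

¬C = 1 − 0.482 = 0.518
¬C ∨ A = max(0.518, 0.904) = 0.904
B ∧ (¬C ∨ A) = min(0.133, 0.904) = 0.133
(B ∧ (¬C ∨ A)) ∨ C = max(0.133, 0.482) = 0.482
((B ∧ (¬C ∨ A)) ∨ C) ∧ A = min(0.482, 0.904) = 0.482
C ⇒ A = min(1, 1 − 0.482 + 0.904) = min(1, 1.422) = 1.000
¬(C ⇒ A) = 1 − 1.000 = 0.000
(((B ∧ (¬C ∨ A)) ∨ C) ∧ A) ∨ ¬(C ⇒ A) = max(0.482, 0.000) = 0.482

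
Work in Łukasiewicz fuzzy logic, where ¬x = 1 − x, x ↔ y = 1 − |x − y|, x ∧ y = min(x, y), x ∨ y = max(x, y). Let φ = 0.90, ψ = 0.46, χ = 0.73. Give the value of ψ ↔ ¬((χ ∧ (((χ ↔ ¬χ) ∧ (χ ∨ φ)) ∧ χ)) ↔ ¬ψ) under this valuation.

0.54

¬χ = 1 − 0.73 = 0.27
χ ↔ ¬χ = 1 − |0.73 − 0.27| = 1 − 0.46 = 0.54
χ ∨ φ = max(0.73, 0.90) = 0.90
(χ ↔ ¬χ) ∧ (χ ∨ φ) = min(0.54, 0.90) = 0.54
((χ ↔ ¬χ) ∧ (χ ∨ φ)) ∧ χ = min(0.54, 0.73) = 0.54
χ ∧ (((χ ↔ ¬χ) ∧ (χ ∨ φ)) ∧ χ) = min(0.73, 0.54) = 0.54
¬ψ = 1 − 0.46 = 0.54
(χ ∧ (((χ ↔ ¬χ) ∧ (χ ∨ φ)) ∧ χ)) ↔ ¬ψ = 1 − |0.54 − 0.54| = 1 − 0.00 = 1.00
¬((χ ∧ (((χ ↔ ¬χ) ∧ (χ ∨ φ)) ∧ χ)) ↔ ¬ψ) = 1 − 1.00 = 0.00
ψ ↔ ¬((χ ∧ (((χ ↔ ¬χ) ∧ (χ ∨ φ)) ∧ χ)) ↔ ¬ψ) = 1 − |0.46 − 0.00| = 1 − 0.46 = 0.54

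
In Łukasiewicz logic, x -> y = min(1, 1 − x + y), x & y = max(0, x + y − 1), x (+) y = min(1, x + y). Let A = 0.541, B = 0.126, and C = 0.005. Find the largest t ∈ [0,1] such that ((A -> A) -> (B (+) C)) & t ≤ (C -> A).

1.000

A -> A = min(1, 1 − 0.541 + 0.541) = min(1, 1.000) = 1.000
B (+) C = min(1, 0.126 + 0.005) = min(1, 0.131) = 0.131
(A -> A) -> (B (+) C) = min(1, 1 − 1.000 + 0.131) = min(1, 0.131) = 0.131
So the left factor is (A -> A) -> (B (+) C) = 0.131.
C -> A = min(1, 1 − 0.005 + 0.541) = min(1, 1.536) = 1.000
So the right-hand bound is C -> A = 1.000.
The residuum of the Łukasiewicz t-norm gives the supremum: min(1, 1 − 0.131 + 1.000).
1 − 0.131 + 1.000 = 1.869, so t = min(1, 1.869) = 1.000.
Check: 0.131 & 1.000 = max(0, 0.131) = 0.131 ≤ 1.000.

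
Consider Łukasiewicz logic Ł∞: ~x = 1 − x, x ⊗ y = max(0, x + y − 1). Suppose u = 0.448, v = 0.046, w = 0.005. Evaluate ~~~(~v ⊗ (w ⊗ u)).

~v = 1 − 0.046 = 0.954
w ⊗ u = max(0, 0.005 + 0.448 − 1) = max(0, -0.547) = 0.000
~v ⊗ (w ⊗ u) = max(0, 0.954 + 0.000 − 1) = max(0, -0.046) = 0.000
~(~v ⊗ (w ⊗ u)) = 1 − 0.000 = 1.000
~~(~v ⊗ (w ⊗ u)) = 1 − 1.000 = 0.000
~~~(~v ⊗ (w ⊗ u)) = 1 − 0.000 = 1.000

1.000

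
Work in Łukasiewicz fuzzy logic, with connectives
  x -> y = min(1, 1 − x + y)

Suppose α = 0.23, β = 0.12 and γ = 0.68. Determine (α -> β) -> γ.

0.79

α -> β = min(1, 1 − 0.23 + 0.12) = min(1, 0.89) = 0.89
(α -> β) -> γ = min(1, 1 − 0.89 + 0.68) = min(1, 0.79) = 0.79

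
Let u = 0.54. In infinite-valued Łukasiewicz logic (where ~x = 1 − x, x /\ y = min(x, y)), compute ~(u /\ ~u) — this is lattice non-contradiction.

~u = 1 − 0.54 = 0.46
u /\ ~u = min(0.54, 0.46) = 0.46
~(u /\ ~u) = 1 − 0.46 = 0.54
(The value 0.54 < 1 shows this instance is not satisfied; not a Ł∞-tautology — its value is 1 − min(a, 1−a).)

0.54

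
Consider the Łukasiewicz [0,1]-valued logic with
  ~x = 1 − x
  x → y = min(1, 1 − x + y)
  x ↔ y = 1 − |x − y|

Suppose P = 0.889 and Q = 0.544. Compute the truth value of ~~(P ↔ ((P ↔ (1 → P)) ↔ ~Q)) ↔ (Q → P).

1 → P = min(1, 1 − 1.000 + 0.889) = min(1, 0.889) = 0.889
P ↔ (1 → P) = 1 − |0.889 − 0.889| = 1 − 0.000 = 1.000
~Q = 1 − 0.544 = 0.456
(P ↔ (1 → P)) ↔ ~Q = 1 − |1.000 − 0.456| = 1 − 0.544 = 0.456
P ↔ ((P ↔ (1 → P)) ↔ ~Q) = 1 − |0.889 − 0.456| = 1 − 0.433 = 0.567
~(P ↔ ((P ↔ (1 → P)) ↔ ~Q)) = 1 − 0.567 = 0.433
~~(P ↔ ((P ↔ (1 → P)) ↔ ~Q)) = 1 − 0.433 = 0.567
Q → P = min(1, 1 − 0.544 + 0.889) = min(1, 1.345) = 1.000
~~(P ↔ ((P ↔ (1 → P)) ↔ ~Q)) ↔ (Q → P) = 1 − |0.567 − 1.000| = 1 − 0.433 = 0.567

0.567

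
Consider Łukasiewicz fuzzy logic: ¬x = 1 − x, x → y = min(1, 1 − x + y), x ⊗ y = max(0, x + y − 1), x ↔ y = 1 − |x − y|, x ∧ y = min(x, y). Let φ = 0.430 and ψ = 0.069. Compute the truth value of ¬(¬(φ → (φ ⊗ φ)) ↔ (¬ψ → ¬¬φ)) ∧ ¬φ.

φ ⊗ φ = max(0, 0.430 + 0.430 − 1) = max(0, -0.140) = 0.000
φ → (φ ⊗ φ) = min(1, 1 − 0.430 + 0.000) = min(1, 0.570) = 0.570
¬(φ → (φ ⊗ φ)) = 1 − 0.570 = 0.430
¬ψ = 1 − 0.069 = 0.931
¬φ = 1 − 0.430 = 0.570
¬¬φ = 1 − 0.570 = 0.430
¬ψ → ¬¬φ = min(1, 1 − 0.931 + 0.430) = min(1, 0.499) = 0.499
¬(φ → (φ ⊗ φ)) ↔ (¬ψ → ¬¬φ) = 1 − |0.430 − 0.499| = 1 − 0.069 = 0.931
¬(¬(φ → (φ ⊗ φ)) ↔ (¬ψ → ¬¬φ)) = 1 − 0.931 = 0.069
¬(¬(φ → (φ ⊗ φ)) ↔ (¬ψ → ¬¬φ)) ∧ ¬φ = min(0.069, 0.570) = 0.069

0.069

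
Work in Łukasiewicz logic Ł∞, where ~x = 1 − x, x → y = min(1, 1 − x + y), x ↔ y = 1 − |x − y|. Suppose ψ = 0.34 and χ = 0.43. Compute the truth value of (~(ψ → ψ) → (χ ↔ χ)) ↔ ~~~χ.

ψ → ψ = min(1, 1 − 0.34 + 0.34) = min(1, 1.00) = 1.00
~(ψ → ψ) = 1 − 1.00 = 0.00
χ ↔ χ = 1 − |0.43 − 0.43| = 1 − 0.00 = 1.00
~(ψ → ψ) → (χ ↔ χ) = min(1, 1 − 0.00 + 1.00) = min(1, 2.00) = 1.00
~χ = 1 − 0.43 = 0.57
~~χ = 1 − 0.57 = 0.43
~~~χ = 1 − 0.43 = 0.57
(~(ψ → ψ) → (χ ↔ χ)) ↔ ~~~χ = 1 − |1.00 − 0.57| = 1 − 0.43 = 0.57

0.57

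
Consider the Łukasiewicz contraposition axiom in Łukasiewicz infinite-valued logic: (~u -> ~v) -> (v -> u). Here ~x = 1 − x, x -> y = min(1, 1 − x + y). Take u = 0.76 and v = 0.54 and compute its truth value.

~u = 1 − 0.76 = 0.24
~v = 1 − 0.54 = 0.46
~u -> ~v = min(1, 1 − 0.24 + 0.46) = min(1, 1.22) = 1.00
v -> u = min(1, 1 − 0.54 + 0.76) = min(1, 1.22) = 1.00
(~u -> ~v) -> (v -> u) = min(1, 1 − 1.00 + 1.00) = min(1, 1.00) = 1.00
(As expected: an axiom of Ł∞, always 1.)

1.00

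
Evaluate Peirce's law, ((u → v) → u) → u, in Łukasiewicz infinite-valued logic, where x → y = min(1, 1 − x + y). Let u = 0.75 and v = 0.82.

1.00

u → v = min(1, 1 − 0.75 + 0.82) = min(1, 1.07) = 1.00
(u → v) → u = min(1, 1 − 1.00 + 0.75) = min(1, 0.75) = 0.75
((u → v) → u) → u = min(1, 1 − 0.75 + 0.75) = min(1, 1.00) = 1.00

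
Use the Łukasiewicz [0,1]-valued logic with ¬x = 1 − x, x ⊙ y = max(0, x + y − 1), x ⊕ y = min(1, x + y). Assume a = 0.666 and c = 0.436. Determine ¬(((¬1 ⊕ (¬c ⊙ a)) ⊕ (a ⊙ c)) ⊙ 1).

0.668

¬1 = 1 − 1.000 = 0.000
¬c = 1 − 0.436 = 0.564
¬c ⊙ a = max(0, 0.564 + 0.666 − 1) = max(0, 0.230) = 0.230
¬1 ⊕ (¬c ⊙ a) = min(1, 0.000 + 0.230) = min(1, 0.230) = 0.230
a ⊙ c = max(0, 0.666 + 0.436 − 1) = max(0, 0.102) = 0.102
(¬1 ⊕ (¬c ⊙ a)) ⊕ (a ⊙ c) = min(1, 0.230 + 0.102) = min(1, 0.332) = 0.332
((¬1 ⊕ (¬c ⊙ a)) ⊕ (a ⊙ c)) ⊙ 1 = max(0, 0.332 + 1.000 − 1) = max(0, 0.332) = 0.332
¬(((¬1 ⊕ (¬c ⊙ a)) ⊕ (a ⊙ c)) ⊙ 1) = 1 − 0.332 = 0.668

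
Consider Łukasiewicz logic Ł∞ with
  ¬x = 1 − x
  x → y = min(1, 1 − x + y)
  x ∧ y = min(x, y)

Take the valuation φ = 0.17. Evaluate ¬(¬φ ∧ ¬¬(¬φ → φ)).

¬φ = 1 − 0.17 = 0.83
¬φ → φ = min(1, 1 − 0.83 + 0.17) = min(1, 0.34) = 0.34
¬(¬φ → φ) = 1 − 0.34 = 0.66
¬¬(¬φ → φ) = 1 − 0.66 = 0.34
¬φ ∧ ¬¬(¬φ → φ) = min(0.83, 0.34) = 0.34
¬(¬φ ∧ ¬¬(¬φ → φ)) = 1 − 0.34 = 0.66

0.66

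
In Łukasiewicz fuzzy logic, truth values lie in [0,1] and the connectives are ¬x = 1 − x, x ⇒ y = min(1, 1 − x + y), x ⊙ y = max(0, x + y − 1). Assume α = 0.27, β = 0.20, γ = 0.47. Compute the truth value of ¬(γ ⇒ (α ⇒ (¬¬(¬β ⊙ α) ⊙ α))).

0.00

¬β = 1 − 0.20 = 0.80
¬β ⊙ α = max(0, 0.80 + 0.27 − 1) = max(0, 0.07) = 0.07
¬(¬β ⊙ α) = 1 − 0.07 = 0.93
¬¬(¬β ⊙ α) = 1 − 0.93 = 0.07
¬¬(¬β ⊙ α) ⊙ α = max(0, 0.07 + 0.27 − 1) = max(0, -0.66) = 0.00
α ⇒ (¬¬(¬β ⊙ α) ⊙ α) = min(1, 1 − 0.27 + 0.00) = min(1, 0.73) = 0.73
γ ⇒ (α ⇒ (¬¬(¬β ⊙ α) ⊙ α)) = min(1, 1 − 0.47 + 0.73) = min(1, 1.26) = 1.00
¬(γ ⇒ (α ⇒ (¬¬(¬β ⊙ α) ⊙ α))) = 1 − 1.00 = 0.00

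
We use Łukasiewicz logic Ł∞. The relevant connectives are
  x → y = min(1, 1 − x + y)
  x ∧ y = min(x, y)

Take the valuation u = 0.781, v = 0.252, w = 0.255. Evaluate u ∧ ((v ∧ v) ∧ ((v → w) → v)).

v ∧ v = min(0.252, 0.252) = 0.252
v → w = min(1, 1 − 0.252 + 0.255) = min(1, 1.003) = 1.000
(v → w) → v = min(1, 1 − 1.000 + 0.252) = min(1, 0.252) = 0.252
(v ∧ v) ∧ ((v → w) → v) = min(0.252, 0.252) = 0.252
u ∧ ((v ∧ v) ∧ ((v → w) → v)) = min(0.781, 0.252) = 0.252

0.252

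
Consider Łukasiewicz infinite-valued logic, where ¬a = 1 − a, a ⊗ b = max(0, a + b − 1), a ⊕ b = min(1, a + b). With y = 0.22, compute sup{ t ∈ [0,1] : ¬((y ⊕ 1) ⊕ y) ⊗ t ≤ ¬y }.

1.00

y ⊕ 1 = min(1, 0.22 + 1.00) = min(1, 1.22) = 1.00
(y ⊕ 1) ⊕ y = min(1, 1.00 + 0.22) = min(1, 1.22) = 1.00
¬((y ⊕ 1) ⊕ y) = 1 − 1.00 = 0.00
So the left factor is ¬((y ⊕ 1) ⊕ y) = 0.00.
¬y = 1 − 0.22 = 0.78
So the right-hand bound is ¬y = 0.78.
The residuum of the Łukasiewicz t-norm gives the supremum: min(1, 1 − 0.00 + 0.78).
1 − 0.00 + 0.78 = 1.78, so t = min(1, 1.78) = 1.00.
Check: 0.00 ⊗ 1.00 = max(0, 0.00) = 0.00 ≤ 0.78.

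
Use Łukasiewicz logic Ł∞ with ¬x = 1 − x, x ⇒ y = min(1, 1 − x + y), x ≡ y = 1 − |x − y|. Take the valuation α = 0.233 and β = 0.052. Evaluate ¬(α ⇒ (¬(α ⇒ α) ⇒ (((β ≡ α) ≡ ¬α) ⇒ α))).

α ⇒ α = min(1, 1 − 0.233 + 0.233) = min(1, 1.000) = 1.000
¬(α ⇒ α) = 1 − 1.000 = 0.000
β ≡ α = 1 − |0.052 − 0.233| = 1 − 0.181 = 0.819
¬α = 1 − 0.233 = 0.767
(β ≡ α) ≡ ¬α = 1 − |0.819 − 0.767| = 1 − 0.052 = 0.948
((β ≡ α) ≡ ¬α) ⇒ α = min(1, 1 − 0.948 + 0.233) = min(1, 0.285) = 0.285
¬(α ⇒ α) ⇒ (((β ≡ α) ≡ ¬α) ⇒ α) = min(1, 1 − 0.000 + 0.285) = min(1, 1.285) = 1.000
α ⇒ (¬(α ⇒ α) ⇒ (((β ≡ α) ≡ ¬α) ⇒ α)) = min(1, 1 − 0.233 + 1.000) = min(1, 1.767) = 1.000
¬(α ⇒ (¬(α ⇒ α) ⇒ (((β ≡ α) ≡ ¬α) ⇒ α))) = 1 − 1.000 = 0.000

0.000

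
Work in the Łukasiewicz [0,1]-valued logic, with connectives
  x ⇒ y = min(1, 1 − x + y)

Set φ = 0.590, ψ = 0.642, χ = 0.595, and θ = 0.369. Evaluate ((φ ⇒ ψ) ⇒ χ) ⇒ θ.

0.774

φ ⇒ ψ = min(1, 1 − 0.590 + 0.642) = min(1, 1.052) = 1.000
(φ ⇒ ψ) ⇒ χ = min(1, 1 − 1.000 + 0.595) = min(1, 0.595) = 0.595
((φ ⇒ ψ) ⇒ χ) ⇒ θ = min(1, 1 − 0.595 + 0.369) = min(1, 0.774) = 0.774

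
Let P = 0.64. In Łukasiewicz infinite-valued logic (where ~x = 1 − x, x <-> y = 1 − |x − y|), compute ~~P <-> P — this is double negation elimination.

1.00

~P = 1 − 0.64 = 0.36
~~P = 1 − 0.36 = 0.64
~~P <-> P = 1 − |0.64 − 0.64| = 1 − 0.00 = 1.00
(As expected: always 1 in Ł∞ since negation is involutive.)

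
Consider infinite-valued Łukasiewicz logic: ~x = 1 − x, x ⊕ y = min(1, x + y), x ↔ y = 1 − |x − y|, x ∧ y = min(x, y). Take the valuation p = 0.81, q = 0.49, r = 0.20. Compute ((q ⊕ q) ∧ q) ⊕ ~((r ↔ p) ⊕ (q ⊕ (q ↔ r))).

q ⊕ q = min(1, 0.49 + 0.49) = min(1, 0.98) = 0.98
(q ⊕ q) ∧ q = min(0.98, 0.49) = 0.49
r ↔ p = 1 − |0.20 − 0.81| = 1 − 0.61 = 0.39
q ↔ r = 1 − |0.49 − 0.20| = 1 − 0.29 = 0.71
q ⊕ (q ↔ r) = min(1, 0.49 + 0.71) = min(1, 1.20) = 1.00
(r ↔ p) ⊕ (q ⊕ (q ↔ r)) = min(1, 0.39 + 1.00) = min(1, 1.39) = 1.00
~((r ↔ p) ⊕ (q ⊕ (q ↔ r))) = 1 − 1.00 = 0.00
((q ⊕ q) ∧ q) ⊕ ~((r ↔ p) ⊕ (q ⊕ (q ↔ r))) = min(1, 0.49 + 0.00) = min(1, 0.49) = 0.49

0.49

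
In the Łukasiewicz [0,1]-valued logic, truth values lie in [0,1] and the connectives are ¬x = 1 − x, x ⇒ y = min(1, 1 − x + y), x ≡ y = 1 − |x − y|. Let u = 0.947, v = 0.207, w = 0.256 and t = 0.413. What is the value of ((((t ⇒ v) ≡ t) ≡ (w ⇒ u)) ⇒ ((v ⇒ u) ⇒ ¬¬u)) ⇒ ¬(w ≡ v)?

t ⇒ v = min(1, 1 − 0.413 + 0.207) = min(1, 0.794) = 0.794
(t ⇒ v) ≡ t = 1 − |0.794 − 0.413| = 1 − 0.381 = 0.619
w ⇒ u = min(1, 1 − 0.256 + 0.947) = min(1, 1.691) = 1.000
((t ⇒ v) ≡ t) ≡ (w ⇒ u) = 1 − |0.619 − 1.000| = 1 − 0.381 = 0.619
v ⇒ u = min(1, 1 − 0.207 + 0.947) = min(1, 1.740) = 1.000
¬u = 1 − 0.947 = 0.053
¬¬u = 1 − 0.053 = 0.947
(v ⇒ u) ⇒ ¬¬u = min(1, 1 − 1.000 + 0.947) = min(1, 0.947) = 0.947
(((t ⇒ v) ≡ t) ≡ (w ⇒ u)) ⇒ ((v ⇒ u) ⇒ ¬¬u) = min(1, 1 − 0.619 + 0.947) = min(1, 1.328) = 1.000
w ≡ v = 1 − |0.256 − 0.207| = 1 − 0.049 = 0.951
¬(w ≡ v) = 1 − 0.951 = 0.049
((((t ⇒ v) ≡ t) ≡ (w ⇒ u)) ⇒ ((v ⇒ u) ⇒ ¬¬u)) ⇒ ¬(w ≡ v) = min(1, 1 − 1.000 + 0.049) = min(1, 0.049) = 0.049

0.049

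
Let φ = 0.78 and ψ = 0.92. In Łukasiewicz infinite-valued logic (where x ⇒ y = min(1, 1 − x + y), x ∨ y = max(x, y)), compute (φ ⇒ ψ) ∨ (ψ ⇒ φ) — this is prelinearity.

1.00

φ ⇒ ψ = min(1, 1 − 0.78 + 0.92) = min(1, 1.14) = 1.00
ψ ⇒ φ = min(1, 1 − 0.92 + 0.78) = min(1, 0.86) = 0.86
(φ ⇒ ψ) ∨ (ψ ⇒ φ) = max(1.00, 0.86) = 1.00
(As expected: a Ł∞-tautology — holds in every MV-chain.)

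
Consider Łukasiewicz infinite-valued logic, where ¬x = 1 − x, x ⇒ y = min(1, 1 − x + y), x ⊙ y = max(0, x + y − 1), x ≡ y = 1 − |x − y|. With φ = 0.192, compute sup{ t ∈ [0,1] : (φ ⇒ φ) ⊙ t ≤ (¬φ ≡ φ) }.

0.384

φ ⇒ φ = min(1, 1 − 0.192 + 0.192) = min(1, 1.000) = 1.000
So the left factor is φ ⇒ φ = 1.000.
¬φ = 1 − 0.192 = 0.808
¬φ ≡ φ = 1 − |0.808 − 0.192| = 1 − 0.616 = 0.384
So the right-hand bound is ¬φ ≡ φ = 0.384.
The residuum of the Łukasiewicz t-norm gives the supremum: min(1, 1 − 1.000 + 0.384).
1 − 1.000 + 0.384 = 0.384, so t = min(1, 0.384) = 0.384.
Check: 1.000 ⊙ 0.384 = max(0, 0.384) = 0.384 ≤ 0.384.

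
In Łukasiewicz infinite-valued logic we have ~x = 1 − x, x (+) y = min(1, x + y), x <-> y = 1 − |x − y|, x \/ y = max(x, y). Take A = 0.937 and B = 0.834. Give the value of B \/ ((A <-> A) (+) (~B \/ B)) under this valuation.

1.000

A <-> A = 1 − |0.937 − 0.937| = 1 − 0.000 = 1.000
~B = 1 − 0.834 = 0.166
~B \/ B = max(0.166, 0.834) = 0.834
(A <-> A) (+) (~B \/ B) = min(1, 1.000 + 0.834) = min(1, 1.834) = 1.000
B \/ ((A <-> A) (+) (~B \/ B)) = max(0.834, 1.000) = 1.000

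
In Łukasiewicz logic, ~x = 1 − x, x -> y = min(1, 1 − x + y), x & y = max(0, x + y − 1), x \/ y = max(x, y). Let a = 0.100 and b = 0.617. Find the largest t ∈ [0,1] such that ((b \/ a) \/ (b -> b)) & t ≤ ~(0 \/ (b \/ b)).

0.383

b \/ a = max(0.617, 0.100) = 0.617
b -> b = min(1, 1 − 0.617 + 0.617) = min(1, 1.000) = 1.000
(b \/ a) \/ (b -> b) = max(0.617, 1.000) = 1.000
So the left factor is (b \/ a) \/ (b -> b) = 1.000.
b \/ b = max(0.617, 0.617) = 0.617
0 \/ (b \/ b) = max(0.000, 0.617) = 0.617
~(0 \/ (b \/ b)) = 1 − 0.617 = 0.383
So the right-hand bound is ~(0 \/ (b \/ b)) = 0.383.
The residuum of the Łukasiewicz t-norm gives the supremum: min(1, 1 − 1.000 + 0.383).
1 − 1.000 + 0.383 = 0.383, so t = min(1, 0.383) = 0.383.
Check: 1.000 & 0.383 = max(0, 0.383) = 0.383 ≤ 0.383.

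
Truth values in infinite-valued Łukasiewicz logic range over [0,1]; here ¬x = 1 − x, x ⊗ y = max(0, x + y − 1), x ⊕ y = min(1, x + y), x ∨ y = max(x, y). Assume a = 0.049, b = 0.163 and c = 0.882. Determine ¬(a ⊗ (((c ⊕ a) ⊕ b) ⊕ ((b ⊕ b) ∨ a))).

c ⊕ a = min(1, 0.882 + 0.049) = min(1, 0.931) = 0.931
(c ⊕ a) ⊕ b = min(1, 0.931 + 0.163) = min(1, 1.094) = 1.000
b ⊕ b = min(1, 0.163 + 0.163) = min(1, 0.326) = 0.326
(b ⊕ b) ∨ a = max(0.326, 0.049) = 0.326
((c ⊕ a) ⊕ b) ⊕ ((b ⊕ b) ∨ a) = min(1, 1.000 + 0.326) = min(1, 1.326) = 1.000
a ⊗ (((c ⊕ a) ⊕ b) ⊕ ((b ⊕ b) ∨ a)) = max(0, 0.049 + 1.000 − 1) = max(0, 0.049) = 0.049
¬(a ⊗ (((c ⊕ a) ⊕ b) ⊕ ((b ⊕ b) ∨ a))) = 1 − 0.049 = 0.951

0.951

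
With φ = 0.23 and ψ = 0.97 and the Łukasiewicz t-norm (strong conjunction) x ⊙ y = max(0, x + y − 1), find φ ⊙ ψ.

φ ⊙ ψ = max(0, 0.23 + 0.97 − 1) = max(0, 0.20) = 0.20
For comparison, the Gödel (minimum) t-norm min(x, y) would give 0.23.

0.20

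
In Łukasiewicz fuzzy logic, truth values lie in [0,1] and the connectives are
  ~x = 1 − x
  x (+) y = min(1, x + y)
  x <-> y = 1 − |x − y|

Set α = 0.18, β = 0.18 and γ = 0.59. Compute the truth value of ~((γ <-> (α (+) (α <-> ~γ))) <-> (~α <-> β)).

~γ = 1 − 0.59 = 0.41
α <-> ~γ = 1 − |0.18 − 0.41| = 1 − 0.23 = 0.77
α (+) (α <-> ~γ) = min(1, 0.18 + 0.77) = min(1, 0.95) = 0.95
γ <-> (α (+) (α <-> ~γ)) = 1 − |0.59 − 0.95| = 1 − 0.36 = 0.64
~α = 1 − 0.18 = 0.82
~α <-> β = 1 − |0.82 − 0.18| = 1 − 0.64 = 0.36
(γ <-> (α (+) (α <-> ~γ))) <-> (~α <-> β) = 1 − |0.64 − 0.36| = 1 − 0.28 = 0.72
~((γ <-> (α (+) (α <-> ~γ))) <-> (~α <-> β)) = 1 − 0.72 = 0.28

0.28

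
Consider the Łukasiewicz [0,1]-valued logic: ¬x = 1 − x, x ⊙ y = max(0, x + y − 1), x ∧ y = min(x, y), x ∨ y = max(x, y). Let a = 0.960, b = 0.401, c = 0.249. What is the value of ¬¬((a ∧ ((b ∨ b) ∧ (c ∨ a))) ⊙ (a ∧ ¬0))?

b ∨ b = max(0.401, 0.401) = 0.401
c ∨ a = max(0.249, 0.960) = 0.960
(b ∨ b) ∧ (c ∨ a) = min(0.401, 0.960) = 0.401
a ∧ ((b ∨ b) ∧ (c ∨ a)) = min(0.960, 0.401) = 0.401
¬0 = 1 − 0.000 = 1.000
a ∧ ¬0 = min(0.960, 1.000) = 0.960
(a ∧ ((b ∨ b) ∧ (c ∨ a))) ⊙ (a ∧ ¬0) = max(0, 0.401 + 0.960 − 1) = max(0, 0.361) = 0.361
¬((a ∧ ((b ∨ b) ∧ (c ∨ a))) ⊙ (a ∧ ¬0)) = 1 − 0.361 = 0.639
¬¬((a ∧ ((b ∨ b) ∧ (c ∨ a))) ⊙ (a ∧ ¬0)) = 1 − 0.639 = 0.361

0.361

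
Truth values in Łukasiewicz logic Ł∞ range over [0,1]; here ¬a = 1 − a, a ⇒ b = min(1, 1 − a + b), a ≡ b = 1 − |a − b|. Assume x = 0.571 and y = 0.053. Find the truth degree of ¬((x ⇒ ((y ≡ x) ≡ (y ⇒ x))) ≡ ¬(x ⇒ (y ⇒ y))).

0.911

y ≡ x = 1 − |0.053 − 0.571| = 1 − 0.518 = 0.482
y ⇒ x = min(1, 1 − 0.053 + 0.571) = min(1, 1.518) = 1.000
(y ≡ x) ≡ (y ⇒ x) = 1 − |0.482 − 1.000| = 1 − 0.518 = 0.482
x ⇒ ((y ≡ x) ≡ (y ⇒ x)) = min(1, 1 − 0.571 + 0.482) = min(1, 0.911) = 0.911
y ⇒ y = min(1, 1 − 0.053 + 0.053) = min(1, 1.000) = 1.000
x ⇒ (y ⇒ y) = min(1, 1 − 0.571 + 1.000) = min(1, 1.429) = 1.000
¬(x ⇒ (y ⇒ y)) = 1 − 1.000 = 0.000
(x ⇒ ((y ≡ x) ≡ (y ⇒ x))) ≡ ¬(x ⇒ (y ⇒ y)) = 1 − |0.911 − 0.000| = 1 − 0.911 = 0.089
¬((x ⇒ ((y ≡ x) ≡ (y ⇒ x))) ≡ ¬(x ⇒ (y ⇒ y))) = 1 − 0.089 = 0.911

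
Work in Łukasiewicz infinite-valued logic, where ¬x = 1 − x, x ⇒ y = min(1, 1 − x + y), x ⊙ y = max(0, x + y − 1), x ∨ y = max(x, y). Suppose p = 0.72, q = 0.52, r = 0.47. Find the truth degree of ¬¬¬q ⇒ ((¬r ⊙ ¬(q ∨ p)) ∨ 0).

¬q = 1 − 0.52 = 0.48
¬¬q = 1 − 0.48 = 0.52
¬¬¬q = 1 − 0.52 = 0.48
¬r = 1 − 0.47 = 0.53
q ∨ p = max(0.52, 0.72) = 0.72
¬(q ∨ p) = 1 − 0.72 = 0.28
¬r ⊙ ¬(q ∨ p) = max(0, 0.53 + 0.28 − 1) = max(0, -0.19) = 0.00
(¬r ⊙ ¬(q ∨ p)) ∨ 0 = max(0.00, 0.00) = 0.00
¬¬¬q ⇒ ((¬r ⊙ ¬(q ∨ p)) ∨ 0) = min(1, 1 − 0.48 + 0.00) = min(1, 0.52) = 0.52

0.52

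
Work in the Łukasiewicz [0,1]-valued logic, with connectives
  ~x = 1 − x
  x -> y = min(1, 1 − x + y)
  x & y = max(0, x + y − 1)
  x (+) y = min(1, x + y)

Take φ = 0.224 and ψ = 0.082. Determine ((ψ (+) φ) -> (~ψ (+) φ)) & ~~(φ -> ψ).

0.858

ψ (+) φ = min(1, 0.082 + 0.224) = min(1, 0.306) = 0.306
~ψ = 1 − 0.082 = 0.918
~ψ (+) φ = min(1, 0.918 + 0.224) = min(1, 1.142) = 1.000
(ψ (+) φ) -> (~ψ (+) φ) = min(1, 1 − 0.306 + 1.000) = min(1, 1.694) = 1.000
φ -> ψ = min(1, 1 − 0.224 + 0.082) = min(1, 0.858) = 0.858
~(φ -> ψ) = 1 − 0.858 = 0.142
~~(φ -> ψ) = 1 − 0.142 = 0.858
((ψ (+) φ) -> (~ψ (+) φ)) & ~~(φ -> ψ) = max(0, 1.000 + 0.858 − 1) = max(0, 0.858) = 0.858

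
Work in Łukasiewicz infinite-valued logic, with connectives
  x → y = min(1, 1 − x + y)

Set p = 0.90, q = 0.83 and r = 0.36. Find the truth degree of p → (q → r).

0.63

q → r = min(1, 1 − 0.83 + 0.36) = min(1, 0.53) = 0.53
p → (q → r) = min(1, 1 − 0.90 + 0.53) = min(1, 0.63) = 0.63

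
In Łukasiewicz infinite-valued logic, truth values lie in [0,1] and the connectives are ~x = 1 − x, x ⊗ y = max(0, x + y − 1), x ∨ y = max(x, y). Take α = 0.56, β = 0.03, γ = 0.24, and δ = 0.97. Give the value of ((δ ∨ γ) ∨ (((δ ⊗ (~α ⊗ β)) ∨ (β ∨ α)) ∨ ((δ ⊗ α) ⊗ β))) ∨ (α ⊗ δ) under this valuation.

δ ∨ γ = max(0.97, 0.24) = 0.97
~α = 1 − 0.56 = 0.44
~α ⊗ β = max(0, 0.44 + 0.03 − 1) = max(0, -0.53) = 0.00
δ ⊗ (~α ⊗ β) = max(0, 0.97 + 0.00 − 1) = max(0, -0.03) = 0.00
β ∨ α = max(0.03, 0.56) = 0.56
(δ ⊗ (~α ⊗ β)) ∨ (β ∨ α) = max(0.00, 0.56) = 0.56
δ ⊗ α = max(0, 0.97 + 0.56 − 1) = max(0, 0.53) = 0.53
(δ ⊗ α) ⊗ β = max(0, 0.53 + 0.03 − 1) = max(0, -0.44) = 0.00
((δ ⊗ (~α ⊗ β)) ∨ (β ∨ α)) ∨ ((δ ⊗ α) ⊗ β) = max(0.56, 0.00) = 0.56
(δ ∨ γ) ∨ (((δ ⊗ (~α ⊗ β)) ∨ (β ∨ α)) ∨ ((δ ⊗ α) ⊗ β)) = max(0.97, 0.56) = 0.97
α ⊗ δ = max(0, 0.56 + 0.97 − 1) = max(0, 0.53) = 0.53
((δ ∨ γ) ∨ (((δ ⊗ (~α ⊗ β)) ∨ (β ∨ α)) ∨ ((δ ⊗ α) ⊗ β))) ∨ (α ⊗ δ) = max(0.97, 0.53) = 0.97

0.97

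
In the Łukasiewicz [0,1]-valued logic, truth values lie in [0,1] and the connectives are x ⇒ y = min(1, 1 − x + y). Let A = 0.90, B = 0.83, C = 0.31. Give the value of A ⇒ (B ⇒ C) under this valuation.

0.58

B ⇒ C = min(1, 1 − 0.83 + 0.31) = min(1, 0.48) = 0.48
A ⇒ (B ⇒ C) = min(1, 1 − 0.90 + 0.48) = min(1, 0.58) = 0.58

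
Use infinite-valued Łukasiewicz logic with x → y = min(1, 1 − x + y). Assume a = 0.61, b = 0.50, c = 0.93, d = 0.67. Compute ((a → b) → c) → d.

0.67

a → b = min(1, 1 − 0.61 + 0.50) = min(1, 0.89) = 0.89
(a → b) → c = min(1, 1 − 0.89 + 0.93) = min(1, 1.04) = 1.00
((a → b) → c) → d = min(1, 1 − 1.00 + 0.67) = min(1, 0.67) = 0.67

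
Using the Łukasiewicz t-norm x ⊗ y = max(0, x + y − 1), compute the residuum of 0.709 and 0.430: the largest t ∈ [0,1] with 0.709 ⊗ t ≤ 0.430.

The residuum of the Łukasiewicz t-norm gives the supremum: min(1, 1 − 0.709 + 0.430).
1 − 0.709 + 0.430 = 0.721, so t = min(1, 0.721) = 0.721.
Check: 0.709 ⊗ 0.721 = max(0, 0.430) = 0.430 ≤ 0.430.

0.721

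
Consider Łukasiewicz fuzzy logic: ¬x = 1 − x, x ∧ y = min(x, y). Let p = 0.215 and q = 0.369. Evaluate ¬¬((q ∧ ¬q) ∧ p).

0.215

¬q = 1 − 0.369 = 0.631
q ∧ ¬q = min(0.369, 0.631) = 0.369
(q ∧ ¬q) ∧ p = min(0.369, 0.215) = 0.215
¬((q ∧ ¬q) ∧ p) = 1 − 0.215 = 0.785
¬¬((q ∧ ¬q) ∧ p) = 1 − 0.785 = 0.215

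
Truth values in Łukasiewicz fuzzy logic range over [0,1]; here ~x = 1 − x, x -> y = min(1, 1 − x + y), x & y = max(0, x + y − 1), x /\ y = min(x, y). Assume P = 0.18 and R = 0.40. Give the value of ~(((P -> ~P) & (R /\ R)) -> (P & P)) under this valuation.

0.40

~P = 1 − 0.18 = 0.82
P -> ~P = min(1, 1 − 0.18 + 0.82) = min(1, 1.64) = 1.00
R /\ R = min(0.40, 0.40) = 0.40
(P -> ~P) & (R /\ R) = max(0, 1.00 + 0.40 − 1) = max(0, 0.40) = 0.40
P & P = max(0, 0.18 + 0.18 − 1) = max(0, -0.64) = 0.00
((P -> ~P) & (R /\ R)) -> (P & P) = min(1, 1 − 0.40 + 0.00) = min(1, 0.60) = 0.60
~(((P -> ~P) & (R /\ R)) -> (P & P)) = 1 − 0.60 = 0.40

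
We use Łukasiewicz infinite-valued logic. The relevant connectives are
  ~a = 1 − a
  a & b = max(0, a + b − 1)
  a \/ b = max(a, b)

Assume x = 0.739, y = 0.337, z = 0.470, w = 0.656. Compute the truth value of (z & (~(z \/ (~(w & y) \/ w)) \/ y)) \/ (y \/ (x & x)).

w & y = max(0, 0.656 + 0.337 − 1) = max(0, -0.007) = 0.000
~(w & y) = 1 − 0.000 = 1.000
~(w & y) \/ w = max(1.000, 0.656) = 1.000
z \/ (~(w & y) \/ w) = max(0.470, 1.000) = 1.000
~(z \/ (~(w & y) \/ w)) = 1 − 1.000 = 0.000
~(z \/ (~(w & y) \/ w)) \/ y = max(0.000, 0.337) = 0.337
z & (~(z \/ (~(w & y) \/ w)) \/ y) = max(0, 0.470 + 0.337 − 1) = max(0, -0.193) = 0.000
x & x = max(0, 0.739 + 0.739 − 1) = max(0, 0.478) = 0.478
y \/ (x & x) = max(0.337, 0.478) = 0.478
(z & (~(z \/ (~(w & y) \/ w)) \/ y)) \/ (y \/ (x & x)) = max(0.000, 0.478) = 0.478

0.478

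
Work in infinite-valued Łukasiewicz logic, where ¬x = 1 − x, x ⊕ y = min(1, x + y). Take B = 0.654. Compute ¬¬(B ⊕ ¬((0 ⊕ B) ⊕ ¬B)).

0 ⊕ B = min(1, 0.000 + 0.654) = min(1, 0.654) = 0.654
¬B = 1 − 0.654 = 0.346
(0 ⊕ B) ⊕ ¬B = min(1, 0.654 + 0.346) = min(1, 1.000) = 1.000
¬((0 ⊕ B) ⊕ ¬B) = 1 − 1.000 = 0.000
B ⊕ ¬((0 ⊕ B) ⊕ ¬B) = min(1, 0.654 + 0.000) = min(1, 0.654) = 0.654
¬(B ⊕ ¬((0 ⊕ B) ⊕ ¬B)) = 1 − 0.654 = 0.346
¬¬(B ⊕ ¬((0 ⊕ B) ⊕ ¬B)) = 1 − 0.346 = 0.654

0.654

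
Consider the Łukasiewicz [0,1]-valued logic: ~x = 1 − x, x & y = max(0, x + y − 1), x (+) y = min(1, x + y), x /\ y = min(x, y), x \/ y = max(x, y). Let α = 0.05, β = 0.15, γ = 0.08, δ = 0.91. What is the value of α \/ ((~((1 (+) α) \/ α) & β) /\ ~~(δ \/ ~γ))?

0.05

1 (+) α = min(1, 1.00 + 0.05) = min(1, 1.05) = 1.00
(1 (+) α) \/ α = max(1.00, 0.05) = 1.00
~((1 (+) α) \/ α) = 1 − 1.00 = 0.00
~((1 (+) α) \/ α) & β = max(0, 0.00 + 0.15 − 1) = max(0, -0.85) = 0.00
~γ = 1 − 0.08 = 0.92
δ \/ ~γ = max(0.91, 0.92) = 0.92
~(δ \/ ~γ) = 1 − 0.92 = 0.08
~~(δ \/ ~γ) = 1 − 0.08 = 0.92
(~((1 (+) α) \/ α) & β) /\ ~~(δ \/ ~γ) = min(0.00, 0.92) = 0.00
α \/ ((~((1 (+) α) \/ α) & β) /\ ~~(δ \/ ~γ)) = max(0.05, 0.00) = 0.05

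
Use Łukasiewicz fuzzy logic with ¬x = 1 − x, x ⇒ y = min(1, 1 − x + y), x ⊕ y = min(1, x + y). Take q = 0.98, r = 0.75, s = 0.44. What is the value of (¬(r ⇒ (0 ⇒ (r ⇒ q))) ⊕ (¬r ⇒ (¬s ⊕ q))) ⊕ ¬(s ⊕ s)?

r ⇒ q = min(1, 1 − 0.75 + 0.98) = min(1, 1.23) = 1.00
0 ⇒ (r ⇒ q) = min(1, 1 − 0.00 + 1.00) = min(1, 2.00) = 1.00
r ⇒ (0 ⇒ (r ⇒ q)) = min(1, 1 − 0.75 + 1.00) = min(1, 1.25) = 1.00
¬(r ⇒ (0 ⇒ (r ⇒ q))) = 1 − 1.00 = 0.00
¬r = 1 − 0.75 = 0.25
¬s = 1 − 0.44 = 0.56
¬s ⊕ q = min(1, 0.56 + 0.98) = min(1, 1.54) = 1.00
¬r ⇒ (¬s ⊕ q) = min(1, 1 − 0.25 + 1.00) = min(1, 1.75) = 1.00
¬(r ⇒ (0 ⇒ (r ⇒ q))) ⊕ (¬r ⇒ (¬s ⊕ q)) = min(1, 0.00 + 1.00) = min(1, 1.00) = 1.00
s ⊕ s = min(1, 0.44 + 0.44) = min(1, 0.88) = 0.88
¬(s ⊕ s) = 1 − 0.88 = 0.12
(¬(r ⇒ (0 ⇒ (r ⇒ q))) ⊕ (¬r ⇒ (¬s ⊕ q))) ⊕ ¬(s ⊕ s) = min(1, 1.00 + 0.12) = min(1, 1.12) = 1.00

1.00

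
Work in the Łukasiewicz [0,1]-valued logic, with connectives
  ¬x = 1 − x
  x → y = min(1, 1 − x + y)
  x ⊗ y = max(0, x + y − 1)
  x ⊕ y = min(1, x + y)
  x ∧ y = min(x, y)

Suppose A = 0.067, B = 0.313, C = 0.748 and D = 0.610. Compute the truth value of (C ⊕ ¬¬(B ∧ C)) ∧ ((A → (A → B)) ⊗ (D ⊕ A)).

0.677

B ∧ C = min(0.313, 0.748) = 0.313
¬(B ∧ C) = 1 − 0.313 = 0.687
¬¬(B ∧ C) = 1 − 0.687 = 0.313
C ⊕ ¬¬(B ∧ C) = min(1, 0.748 + 0.313) = min(1, 1.061) = 1.000
A → B = min(1, 1 − 0.067 + 0.313) = min(1, 1.246) = 1.000
A → (A → B) = min(1, 1 − 0.067 + 1.000) = min(1, 1.933) = 1.000
D ⊕ A = min(1, 0.610 + 0.067) = min(1, 0.677) = 0.677
(A → (A → B)) ⊗ (D ⊕ A) = max(0, 1.000 + 0.677 − 1) = max(0, 0.677) = 0.677
(C ⊕ ¬¬(B ∧ C)) ∧ ((A → (A → B)) ⊗ (D ⊕ A)) = min(1.000, 0.677) = 0.677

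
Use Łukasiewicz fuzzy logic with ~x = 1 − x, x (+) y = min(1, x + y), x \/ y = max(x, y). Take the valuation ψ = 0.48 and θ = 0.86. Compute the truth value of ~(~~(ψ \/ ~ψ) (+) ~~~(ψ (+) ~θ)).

~ψ = 1 − 0.48 = 0.52
ψ \/ ~ψ = max(0.48, 0.52) = 0.52
~(ψ \/ ~ψ) = 1 − 0.52 = 0.48
~~(ψ \/ ~ψ) = 1 − 0.48 = 0.52
~θ = 1 − 0.86 = 0.14
ψ (+) ~θ = min(1, 0.48 + 0.14) = min(1, 0.62) = 0.62
~(ψ (+) ~θ) = 1 − 0.62 = 0.38
~~(ψ (+) ~θ) = 1 − 0.38 = 0.62
~~~(ψ (+) ~θ) = 1 − 0.62 = 0.38
~~(ψ \/ ~ψ) (+) ~~~(ψ (+) ~θ) = min(1, 0.52 + 0.38) = min(1, 0.90) = 0.90
~(~~(ψ \/ ~ψ) (+) ~~~(ψ (+) ~θ)) = 1 − 0.90 = 0.10

0.10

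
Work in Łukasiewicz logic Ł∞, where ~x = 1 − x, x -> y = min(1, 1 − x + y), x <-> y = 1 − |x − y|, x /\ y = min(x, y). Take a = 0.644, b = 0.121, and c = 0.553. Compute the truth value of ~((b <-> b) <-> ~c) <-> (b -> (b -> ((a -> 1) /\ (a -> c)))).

0.553

b <-> b = 1 − |0.121 − 0.121| = 1 − 0.000 = 1.000
~c = 1 − 0.553 = 0.447
(b <-> b) <-> ~c = 1 − |1.000 − 0.447| = 1 − 0.553 = 0.447
~((b <-> b) <-> ~c) = 1 − 0.447 = 0.553
a -> 1 = min(1, 1 − 0.644 + 1.000) = min(1, 1.356) = 1.000
a -> c = min(1, 1 − 0.644 + 0.553) = min(1, 0.909) = 0.909
(a -> 1) /\ (a -> c) = min(1.000, 0.909) = 0.909
b -> ((a -> 1) /\ (a -> c)) = min(1, 1 − 0.121 + 0.909) = min(1, 1.788) = 1.000
b -> (b -> ((a -> 1) /\ (a -> c))) = min(1, 1 − 0.121 + 1.000) = min(1, 1.879) = 1.000
~((b <-> b) <-> ~c) <-> (b -> (b -> ((a -> 1) /\ (a -> c)))) = 1 − |0.553 − 1.000| = 1 − 0.447 = 0.553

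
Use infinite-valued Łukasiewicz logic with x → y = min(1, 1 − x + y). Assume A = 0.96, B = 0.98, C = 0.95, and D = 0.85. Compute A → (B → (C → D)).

C → D = min(1, 1 − 0.95 + 0.85) = min(1, 0.90) = 0.90
B → (C → D) = min(1, 1 − 0.98 + 0.90) = min(1, 0.92) = 0.92
A → (B → (C → D)) = min(1, 1 − 0.96 + 0.92) = min(1, 0.96) = 0.96

0.96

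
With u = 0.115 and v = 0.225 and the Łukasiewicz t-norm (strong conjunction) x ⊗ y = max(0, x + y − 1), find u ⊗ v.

0.000

u ⊗ v = max(0, 0.115 + 0.225 − 1) = max(0, -0.660) = 0.000
For comparison, the Gödel (minimum) t-norm min(x, y) would give 0.115.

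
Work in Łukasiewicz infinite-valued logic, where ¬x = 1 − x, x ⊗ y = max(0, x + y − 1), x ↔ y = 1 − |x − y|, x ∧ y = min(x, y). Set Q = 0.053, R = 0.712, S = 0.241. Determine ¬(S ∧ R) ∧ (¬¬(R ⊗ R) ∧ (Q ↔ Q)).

0.424

S ∧ R = min(0.241, 0.712) = 0.241
¬(S ∧ R) = 1 − 0.241 = 0.759
R ⊗ R = max(0, 0.712 + 0.712 − 1) = max(0, 0.424) = 0.424
¬(R ⊗ R) = 1 − 0.424 = 0.576
¬¬(R ⊗ R) = 1 − 0.576 = 0.424
Q ↔ Q = 1 − |0.053 − 0.053| = 1 − 0.000 = 1.000
¬¬(R ⊗ R) ∧ (Q ↔ Q) = min(0.424, 1.000) = 0.424
¬(S ∧ R) ∧ (¬¬(R ⊗ R) ∧ (Q ↔ Q)) = min(0.759, 0.424) = 0.424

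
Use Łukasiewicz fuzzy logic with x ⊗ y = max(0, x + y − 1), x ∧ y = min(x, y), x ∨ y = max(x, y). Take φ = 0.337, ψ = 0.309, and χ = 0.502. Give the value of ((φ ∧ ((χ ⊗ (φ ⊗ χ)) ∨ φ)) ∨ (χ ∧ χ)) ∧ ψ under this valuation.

0.309

φ ⊗ χ = max(0, 0.337 + 0.502 − 1) = max(0, -0.161) = 0.000
χ ⊗ (φ ⊗ χ) = max(0, 0.502 + 0.000 − 1) = max(0, -0.498) = 0.000
(χ ⊗ (φ ⊗ χ)) ∨ φ = max(0.000, 0.337) = 0.337
φ ∧ ((χ ⊗ (φ ⊗ χ)) ∨ φ) = min(0.337, 0.337) = 0.337
χ ∧ χ = min(0.502, 0.502) = 0.502
(φ ∧ ((χ ⊗ (φ ⊗ χ)) ∨ φ)) ∨ (χ ∧ χ) = max(0.337, 0.502) = 0.502
((φ ∧ ((χ ⊗ (φ ⊗ χ)) ∨ φ)) ∨ (χ ∧ χ)) ∧ ψ = min(0.502, 0.309) = 0.309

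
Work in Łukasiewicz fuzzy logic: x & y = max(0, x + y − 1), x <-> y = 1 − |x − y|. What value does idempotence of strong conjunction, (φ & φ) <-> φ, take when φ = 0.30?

φ & φ = max(0, 0.30 + 0.30 − 1) = max(0, -0.40) = 0.00
(φ & φ) <-> φ = 1 − |0.00 − 0.30| = 1 − 0.30 = 0.70
(The value 0.70 < 1 shows this instance is not satisfied; fails in Ł∞ since a ⊗ a = max(0, 2a−1) ≠ a in general.)

0.70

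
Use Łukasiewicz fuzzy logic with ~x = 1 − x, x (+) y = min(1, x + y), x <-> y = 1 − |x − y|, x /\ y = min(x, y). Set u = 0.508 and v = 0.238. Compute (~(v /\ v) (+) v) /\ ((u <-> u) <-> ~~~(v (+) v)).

0.524

v /\ v = min(0.238, 0.238) = 0.238
~(v /\ v) = 1 − 0.238 = 0.762
~(v /\ v) (+) v = min(1, 0.762 + 0.238) = min(1, 1.000) = 1.000
u <-> u = 1 − |0.508 − 0.508| = 1 − 0.000 = 1.000
v (+) v = min(1, 0.238 + 0.238) = min(1, 0.476) = 0.476
~(v (+) v) = 1 − 0.476 = 0.524
~~(v (+) v) = 1 − 0.524 = 0.476
~~~(v (+) v) = 1 − 0.476 = 0.524
(u <-> u) <-> ~~~(v (+) v) = 1 − |1.000 − 0.524| = 1 − 0.476 = 0.524
(~(v /\ v) (+) v) /\ ((u <-> u) <-> ~~~(v (+) v)) = min(1.000, 0.524) = 0.524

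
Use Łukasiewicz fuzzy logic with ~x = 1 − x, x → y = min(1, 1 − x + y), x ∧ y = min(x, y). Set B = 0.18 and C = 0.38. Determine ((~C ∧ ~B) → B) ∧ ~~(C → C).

~C = 1 − 0.38 = 0.62
~B = 1 − 0.18 = 0.82
~C ∧ ~B = min(0.62, 0.82) = 0.62
(~C ∧ ~B) → B = min(1, 1 − 0.62 + 0.18) = min(1, 0.56) = 0.56
C → C = min(1, 1 − 0.38 + 0.38) = min(1, 1.00) = 1.00
~(C → C) = 1 − 1.00 = 0.00
~~(C → C) = 1 − 0.00 = 1.00
((~C ∧ ~B) → B) ∧ ~~(C → C) = min(0.56, 1.00) = 0.56

0.56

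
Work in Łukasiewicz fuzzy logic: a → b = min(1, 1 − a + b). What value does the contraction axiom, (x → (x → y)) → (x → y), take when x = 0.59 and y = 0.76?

x → y = min(1, 1 − 0.59 + 0.76) = min(1, 1.17) = 1.00
x → (x → y) = min(1, 1 − 0.59 + 1.00) = min(1, 1.41) = 1.00
(x → (x → y)) → (x → y) = min(1, 1 − 1.00 + 1.00) = min(1, 1.00) = 1.00

1.00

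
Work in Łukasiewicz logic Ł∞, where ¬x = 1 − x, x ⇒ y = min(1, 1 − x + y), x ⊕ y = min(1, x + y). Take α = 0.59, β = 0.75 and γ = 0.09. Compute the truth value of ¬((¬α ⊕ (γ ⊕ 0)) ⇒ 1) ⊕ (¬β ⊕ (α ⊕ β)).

1.00

¬α = 1 − 0.59 = 0.41
γ ⊕ 0 = min(1, 0.09 + 0.00) = min(1, 0.09) = 0.09
¬α ⊕ (γ ⊕ 0) = min(1, 0.41 + 0.09) = min(1, 0.50) = 0.50
(¬α ⊕ (γ ⊕ 0)) ⇒ 1 = min(1, 1 − 0.50 + 1.00) = min(1, 1.50) = 1.00
¬((¬α ⊕ (γ ⊕ 0)) ⇒ 1) = 1 − 1.00 = 0.00
¬β = 1 − 0.75 = 0.25
α ⊕ β = min(1, 0.59 + 0.75) = min(1, 1.34) = 1.00
¬β ⊕ (α ⊕ β) = min(1, 0.25 + 1.00) = min(1, 1.25) = 1.00
¬((¬α ⊕ (γ ⊕ 0)) ⇒ 1) ⊕ (¬β ⊕ (α ⊕ β)) = min(1, 0.00 + 1.00) = min(1, 1.00) = 1.00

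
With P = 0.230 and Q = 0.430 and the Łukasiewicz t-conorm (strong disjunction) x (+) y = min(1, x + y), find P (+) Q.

0.660

P (+) Q = min(1, 0.230 + 0.430) = min(1, 0.660) = 0.660
For comparison, the Gödel t-conorm max(x, y) would give 0.430.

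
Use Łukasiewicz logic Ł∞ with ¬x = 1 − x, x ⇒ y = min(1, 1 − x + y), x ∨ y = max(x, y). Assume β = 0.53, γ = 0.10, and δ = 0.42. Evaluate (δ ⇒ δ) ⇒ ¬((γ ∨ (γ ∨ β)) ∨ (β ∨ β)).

0.47

δ ⇒ δ = min(1, 1 − 0.42 + 0.42) = min(1, 1.00) = 1.00
γ ∨ β = max(0.10, 0.53) = 0.53
γ ∨ (γ ∨ β) = max(0.10, 0.53) = 0.53
β ∨ β = max(0.53, 0.53) = 0.53
(γ ∨ (γ ∨ β)) ∨ (β ∨ β) = max(0.53, 0.53) = 0.53
¬((γ ∨ (γ ∨ β)) ∨ (β ∨ β)) = 1 − 0.53 = 0.47
(δ ⇒ δ) ⇒ ¬((γ ∨ (γ ∨ β)) ∨ (β ∨ β)) = min(1, 1 − 1.00 + 0.47) = min(1, 0.47) = 0.47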